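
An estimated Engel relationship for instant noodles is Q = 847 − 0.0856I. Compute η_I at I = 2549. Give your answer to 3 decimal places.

At I = 2549: Q = 628.806.
dQ/dI = −0.0856.
η = (dQ/dI)·(I/Q) = -0.0856 × (2549/628.806) = -0.347.

-0.347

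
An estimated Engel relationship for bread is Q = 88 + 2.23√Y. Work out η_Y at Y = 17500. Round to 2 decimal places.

At Y = 17500: Q = 383.001.
dQ/dY = 2.23/(2√Y) = 0.00842861 at this income.
η = (dQ/dY)·(Y/Q) = 0.00842861 × (17500/383.001) = 0.39.

0.39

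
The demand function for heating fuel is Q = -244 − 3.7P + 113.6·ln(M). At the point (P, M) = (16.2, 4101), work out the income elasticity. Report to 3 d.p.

0.177

At P = 16.2, M = 4101: Q = 641.097.
Holding P constant, ∂Q/∂M = 113.6/M = 0.0277006.
η_M = (∂Q/∂M)·(M/Q) = 0.0277006 × (4101/641.097) = 0.177.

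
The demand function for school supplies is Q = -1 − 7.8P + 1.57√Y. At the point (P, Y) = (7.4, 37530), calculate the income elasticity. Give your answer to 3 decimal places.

At P = 7.4, Y = 37530: Q = 245.431.
Holding P constant, ∂Q/∂Y = 1.57/(2√Y) = 0.0040521.
η_Y = (∂Q/∂Y)·(Y/Q) = 0.0040521 × (37530/245.431) = 0.620.

0.620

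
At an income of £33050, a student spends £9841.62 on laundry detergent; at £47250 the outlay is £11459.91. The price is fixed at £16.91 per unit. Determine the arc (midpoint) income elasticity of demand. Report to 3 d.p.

0.430

With a constant price, Q₁ = 9841.62/16.91 = 582.000 and Q₂ = 11459.91/16.91 = 677.700 (equivalently, work directly with expenditure since P cancels).
Midpoint %ΔQ = (11459.91 − 9841.62)/10650.77 = 0.15194; midpoint %ΔI = (47250 − 33050)/40150 = 0.35367.
η = 0.15194 / 0.35367 = 0.430.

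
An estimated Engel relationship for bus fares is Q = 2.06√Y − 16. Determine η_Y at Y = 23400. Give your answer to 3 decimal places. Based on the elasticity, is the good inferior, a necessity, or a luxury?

At Y = 23400: Q = 299.119.
dQ/dY = 2.06/(2√Y) = 0.00673332 at this income.
η = (dQ/dY)·(Y/Q) = 0.00673332 × (23400/299.119) = 0.527.
Since 0 < η < 1, the good is a necessity.

0.527 (necessity)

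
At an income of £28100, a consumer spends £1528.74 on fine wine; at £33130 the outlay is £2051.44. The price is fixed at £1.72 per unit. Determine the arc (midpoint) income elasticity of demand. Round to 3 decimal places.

1.777

With a constant price, Q₁ = 1528.74/1.72 = 888.802 and Q₂ = 2051.44/1.72 = 1192.698 (equivalently, work directly with expenditure since P cancels).
Midpoint %ΔQ = (2051.44 − 1528.74)/1790.09 = 0.29200; midpoint %ΔI = (33130 − 28100)/30615 = 0.16430.
η = 0.29200 / 0.16430 = 1.777.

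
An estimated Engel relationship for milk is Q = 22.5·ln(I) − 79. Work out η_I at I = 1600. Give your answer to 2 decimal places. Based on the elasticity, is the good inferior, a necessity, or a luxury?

At I = 1600: Q = 87.000.
dQ/dI = 22.5/I = 0.0140625 at this income.
η = (dQ/dI)·(I/Q) = 0.0140625 × (1600/87.000) = 0.26.
Since 0 < η < 1, the good is a necessity.

0.26 (necessity)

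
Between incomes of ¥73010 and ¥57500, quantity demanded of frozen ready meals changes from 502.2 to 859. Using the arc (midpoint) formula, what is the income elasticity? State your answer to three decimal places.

ΔQ = 859 − 502.2 = 356.8; midpoint Q̄ = (502.2 + 859)/2 = 680.6.
ΔI = 57500 − 73010 = -15510; midpoint Ī = (73010 + 57500)/2 = 65255.
η = (ΔQ/Q̄) ÷ (ΔI/Ī) = (356.8/680.6) ÷ (-15510/65255) = -2.206.

-2.206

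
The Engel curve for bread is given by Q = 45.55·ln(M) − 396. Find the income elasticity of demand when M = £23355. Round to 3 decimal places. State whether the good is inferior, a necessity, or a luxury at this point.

0.733 (necessity)

At M = 23355: Q = 62.168.
dQ/dM = 45.55/M = 0.00195033 at this income.
η = (dQ/dM)·(M/Q) = 0.00195033 × (23355/62.168) = 0.733.
Since 0 < η < 1, the good is a necessity.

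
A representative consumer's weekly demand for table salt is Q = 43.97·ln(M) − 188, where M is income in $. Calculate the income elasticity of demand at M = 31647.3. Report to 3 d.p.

0.164

At M = 31647.3: Q = 267.635.
dQ/dM = 43.97/M = 0.00138938 at this income.
η = (dQ/dM)·(M/Q) = 0.00138938 × (31647.3/267.635) = 0.164.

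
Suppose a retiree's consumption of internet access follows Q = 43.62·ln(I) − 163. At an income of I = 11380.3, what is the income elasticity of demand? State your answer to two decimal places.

0.18

At I = 11380.3: Q = 244.395.
dQ/dI = 43.62/I = 0.00383294 at this income.
η = (dQ/dI)·(I/Q) = 0.00383294 × (11380.3/244.395) = 0.18.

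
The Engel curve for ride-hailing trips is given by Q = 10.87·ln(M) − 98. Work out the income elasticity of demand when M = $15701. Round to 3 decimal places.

1.548

At M = 15701: Q = 7.020.
dQ/dM = 10.87/M = 0.000692313 at this income.
η = (dQ/dM)·(M/Q) = 0.000692313 × (15701/7.020) = 1.548.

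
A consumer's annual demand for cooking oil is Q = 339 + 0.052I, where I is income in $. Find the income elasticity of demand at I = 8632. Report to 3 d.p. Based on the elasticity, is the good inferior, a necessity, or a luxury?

At I = 8632: Q = 787.864.
dQ/dI = 0.052.
η = (dQ/dI)·(I/Q) = 0.052 × (8632/787.864) = 0.570.
Since 0 < η < 1, the good is a necessity.

0.570 (necessity)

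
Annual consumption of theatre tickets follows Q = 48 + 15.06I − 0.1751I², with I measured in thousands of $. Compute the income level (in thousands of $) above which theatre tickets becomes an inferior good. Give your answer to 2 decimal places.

dQ/dI = 15.06 − 0.3502I.
The good is inferior where dQ/dI < 0. Setting dQ/dI = 0 gives I = 15.06 / 0.3502 = 43.00.

43.00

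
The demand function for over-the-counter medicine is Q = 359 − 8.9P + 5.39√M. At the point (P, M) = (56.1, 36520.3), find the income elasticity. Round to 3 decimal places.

0.579

At P = 56.1, M = 36520.3: Q = 889.754.
Holding P constant, ∂Q/∂M = 5.39/(2√M) = 0.0141024.
η_M = (∂Q/∂M)·(M/Q) = 0.0141024 × (36520.3/889.754) = 0.579.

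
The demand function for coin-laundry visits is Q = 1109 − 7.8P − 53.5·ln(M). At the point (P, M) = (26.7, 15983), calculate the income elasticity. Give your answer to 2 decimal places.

At P = 26.7, M = 15983: Q = 382.898.
Holding P constant, ∂Q/∂M = -53.5/M = -0.00334731.
η_M = (∂Q/∂M)·(M/Q) = -0.00334731 × (15983/382.898) = -0.14.

-0.14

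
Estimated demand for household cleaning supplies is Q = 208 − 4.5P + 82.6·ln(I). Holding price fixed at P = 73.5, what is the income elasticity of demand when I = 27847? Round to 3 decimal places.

At P = 73.5, I = 27847: Q = 722.618.
Holding P constant, ∂Q/∂I = 82.6/I = 0.00296621.
η_I = (∂Q/∂I)·(I/Q) = 0.00296621 × (27847/722.618) = 0.114.

0.114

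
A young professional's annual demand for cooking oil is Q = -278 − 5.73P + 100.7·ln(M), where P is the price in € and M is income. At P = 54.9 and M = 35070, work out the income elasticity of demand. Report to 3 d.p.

0.218

At P = 54.9, M = 35070: Q = 461.259.
Holding P constant, ∂Q/∂M = 100.7/M = 0.0028714.
η_M = (∂Q/∂M)·(M/Q) = 0.0028714 × (35070/461.259) = 0.218.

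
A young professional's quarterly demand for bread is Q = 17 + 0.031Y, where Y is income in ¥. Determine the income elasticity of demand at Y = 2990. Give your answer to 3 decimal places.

At Y = 2990: Q = 109.690.
dQ/dY = 0.031.
η = (dQ/dY)·(Y/Q) = 0.031 × (2990/109.690) = 0.845.

0.845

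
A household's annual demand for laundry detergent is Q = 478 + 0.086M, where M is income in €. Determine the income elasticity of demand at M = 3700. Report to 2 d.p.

At M = 3700: Q = 796.200.
dQ/dM = 0.086.
η = (dQ/dM)·(M/Q) = 0.086 × (3700/796.200) = 0.40.

0.40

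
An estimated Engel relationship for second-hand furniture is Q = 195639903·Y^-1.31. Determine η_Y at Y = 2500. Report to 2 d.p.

-1.31

For Q = A·Y^β the income elasticity is constant and equal to β.
Here β = -1.31, so η = -1.31.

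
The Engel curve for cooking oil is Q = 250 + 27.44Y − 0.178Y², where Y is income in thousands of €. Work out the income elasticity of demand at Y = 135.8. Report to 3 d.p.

At Y = 135.8: Q = 693.7401.
dQ/dY = 27.44 − 0.356Y = -20.90480.
η = (dQ/dY)·(Y/Q) = -20.90480 × (135.8/693.7401) = -4.092.

-4.092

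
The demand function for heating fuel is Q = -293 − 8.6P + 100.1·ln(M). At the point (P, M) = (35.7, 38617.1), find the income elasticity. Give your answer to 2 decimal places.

0.22

At P = 35.7, M = 38617.1: Q = 457.181.
Holding P constant, ∂Q/∂M = 100.1/M = 0.00259212.
η_M = (∂Q/∂M)·(M/Q) = 0.00259212 × (38617.1/457.181) = 0.22.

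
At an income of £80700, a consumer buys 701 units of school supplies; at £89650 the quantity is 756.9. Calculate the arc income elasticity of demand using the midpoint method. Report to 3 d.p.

0.730

ΔQ = 756.9 − 701 = 55.9; midpoint Q̄ = (701 + 756.9)/2 = 728.95.
ΔI = 89650 − 80700 = 8950; midpoint Ī = (80700 + 89650)/2 = 85175.
η = (ΔQ/Q̄) ÷ (ΔI/Ī) = (55.9/728.95) ÷ (8950/85175) = 0.730.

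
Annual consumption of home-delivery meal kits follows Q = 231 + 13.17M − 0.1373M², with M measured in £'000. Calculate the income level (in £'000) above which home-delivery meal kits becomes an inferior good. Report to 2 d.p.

dQ/dM = 13.17 − 0.2746M.
The good is inferior where dQ/dM < 0. Setting dQ/dM = 0 gives M = 13.17 / 0.2746 = 47.96.

47.96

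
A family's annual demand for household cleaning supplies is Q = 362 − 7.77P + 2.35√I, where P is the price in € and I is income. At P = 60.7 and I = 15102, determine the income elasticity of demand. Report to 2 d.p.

0.81

At P = 60.7, I = 15102: Q = 179.153.
Holding P constant, ∂Q/∂I = 2.35/(2√I) = 0.00956138.
η_I = (∂Q/∂I)·(I/Q) = 0.00956138 × (15102/179.153) = 0.81.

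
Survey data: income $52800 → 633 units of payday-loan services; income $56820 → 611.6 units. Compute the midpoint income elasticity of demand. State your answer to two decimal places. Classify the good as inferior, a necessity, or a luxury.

ΔQ = 611.6 − 633 = -21.4; midpoint Q̄ = (633 + 611.6)/2 = 622.3.
ΔI = 56820 − 52800 = 4020; midpoint Ī = (52800 + 56820)/2 = 54810.
η = (ΔQ/Q̄) ÷ (ΔI/Ī) = (-21.4/622.3) ÷ (4020/54810) = -0.47.
η < 0 ⇒ inferior good.

-0.47 (inferior good)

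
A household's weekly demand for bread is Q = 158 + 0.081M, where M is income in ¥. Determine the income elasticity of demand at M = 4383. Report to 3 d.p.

0.692

At M = 4383: Q = 513.023.
dQ/dM = 0.081.
η = (dQ/dM)·(M/Q) = 0.081 × (4383/513.023) = 0.692.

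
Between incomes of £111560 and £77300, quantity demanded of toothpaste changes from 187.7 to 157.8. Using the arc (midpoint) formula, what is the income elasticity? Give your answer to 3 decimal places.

0.477

ΔQ = 157.8 − 187.7 = -29.9; midpoint Q̄ = (187.7 + 157.8)/2 = 172.75.
ΔI = 77300 − 111560 = -34260; midpoint Ī = (111560 + 77300)/2 = 94430.
η = (ΔQ/Q̄) ÷ (ΔI/Ī) = (-29.9/172.75) ÷ (-34260/94430) = 0.477.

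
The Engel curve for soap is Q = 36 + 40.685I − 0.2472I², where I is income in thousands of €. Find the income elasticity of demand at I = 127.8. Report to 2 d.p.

-2.40

At I = 127.8: Q = 1198.0650.
dQ/dI = 40.685 − 0.4944I = -22.49932.
η = (dQ/dI)·(I/Q) = -22.49932 × (127.8/1198.0650) = -2.40.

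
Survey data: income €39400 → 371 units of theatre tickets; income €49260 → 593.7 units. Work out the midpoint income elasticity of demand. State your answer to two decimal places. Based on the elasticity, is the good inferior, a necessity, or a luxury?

2.08 (luxury)

ΔQ = 593.7 − 371 = 222.7; midpoint Q̄ = (371 + 593.7)/2 = 482.35.
ΔI = 49260 − 39400 = 9860; midpoint Ī = (39400 + 49260)/2 = 44330.
η = (ΔQ/Q̄) ÷ (ΔI/Ī) = (222.7/482.35) ÷ (9860/44330) = 2.08.
η > 1 ⇒ luxury.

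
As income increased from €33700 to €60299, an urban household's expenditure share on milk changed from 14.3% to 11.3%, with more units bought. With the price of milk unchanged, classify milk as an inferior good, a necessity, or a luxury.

necessity

Quantity rises but the budget share falls as income rises, so 0 < η < 1.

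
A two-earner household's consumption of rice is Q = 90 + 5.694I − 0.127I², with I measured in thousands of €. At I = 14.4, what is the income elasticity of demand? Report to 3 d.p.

At I = 14.4: Q = 145.6589.
dQ/dI = 5.694 − 0.254I = 2.03640.
η = (dQ/dI)·(I/Q) = 2.03640 × (14.4/145.6589) = 0.201.

0.201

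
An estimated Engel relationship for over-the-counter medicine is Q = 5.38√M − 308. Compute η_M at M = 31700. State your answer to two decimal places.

At M = 31700: Q = 649.882.
dQ/dM = 5.38/(2√M) = 0.0151085 at this income.
η = (dQ/dM)·(M/Q) = 0.0151085 × (31700/649.882) = 0.74.

0.74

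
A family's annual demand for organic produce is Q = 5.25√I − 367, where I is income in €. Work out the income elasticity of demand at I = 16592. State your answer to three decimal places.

1.093

At I = 16592: Q = 309.252.
dQ/dI = 5.25/(2√I) = 0.0203789 at this income.
η = (dQ/dI)·(I/Q) = 0.0203789 × (16592/309.252) = 1.093.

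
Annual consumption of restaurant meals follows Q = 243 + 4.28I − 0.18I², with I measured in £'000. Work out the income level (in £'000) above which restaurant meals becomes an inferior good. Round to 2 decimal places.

dQ/dI = 4.28 − 0.36I.
The good is inferior where dQ/dI < 0. Setting dQ/dI = 0 gives I = 4.28 / 0.36 = 11.89.

11.89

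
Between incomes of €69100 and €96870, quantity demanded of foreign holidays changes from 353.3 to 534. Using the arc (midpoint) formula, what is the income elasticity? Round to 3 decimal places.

ΔQ = 534 − 353.3 = 180.7; midpoint Q̄ = (353.3 + 534)/2 = 443.65.
ΔI = 96870 − 69100 = 27770; midpoint Ī = (69100 + 96870)/2 = 82985.
η = (ΔQ/Q̄) ÷ (ΔI/Ī) = (180.7/443.65) ÷ (27770/82985) = 1.217.

1.217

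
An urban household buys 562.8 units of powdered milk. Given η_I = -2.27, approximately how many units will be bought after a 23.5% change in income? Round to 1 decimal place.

262.6

%ΔQ ≈ η × %ΔI = -2.27 × 23.5% = -53.345%.
New Q ≈ 562.8 × (1 − 0.53345) = 262.6.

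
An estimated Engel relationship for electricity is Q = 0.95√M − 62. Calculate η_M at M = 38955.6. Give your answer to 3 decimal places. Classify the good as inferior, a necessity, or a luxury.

At M = 38955.6: Q = 125.503.
dQ/dM = 0.95/(2√M) = 0.00240663 at this income.
η = (dQ/dM)·(M/Q) = 0.00240663 × (38955.6/125.503) = 0.747.
Since 0 < η < 1, the good is a necessity.

0.747 (necessity)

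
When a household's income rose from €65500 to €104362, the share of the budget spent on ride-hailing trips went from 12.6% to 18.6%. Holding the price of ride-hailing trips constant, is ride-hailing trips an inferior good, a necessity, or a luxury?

luxury

The budget share rises as income rises, so η > 1.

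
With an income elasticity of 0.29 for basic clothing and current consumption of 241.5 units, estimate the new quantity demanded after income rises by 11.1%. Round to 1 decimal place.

249.3

%ΔQ ≈ η × %ΔI = 0.29 × 11.1% = 3.219%.
New Q ≈ 241.5 × (1 + 0.03219) = 249.3.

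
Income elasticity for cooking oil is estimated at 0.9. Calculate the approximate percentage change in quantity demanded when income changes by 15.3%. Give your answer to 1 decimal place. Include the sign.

%ΔQ ≈ η × %ΔI = 0.9 × 15.3% = 13.8%.

13.8%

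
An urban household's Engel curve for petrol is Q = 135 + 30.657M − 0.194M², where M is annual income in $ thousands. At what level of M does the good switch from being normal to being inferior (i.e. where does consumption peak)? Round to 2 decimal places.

dQ/dM = 30.657 − 0.388M.
The good is inferior where dQ/dM < 0. Setting dQ/dM = 0 gives M = 30.657 / 0.388 = 79.01.

79.01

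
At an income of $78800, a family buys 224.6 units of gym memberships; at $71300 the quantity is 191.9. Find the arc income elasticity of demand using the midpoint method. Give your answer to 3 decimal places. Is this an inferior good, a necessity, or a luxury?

1.571 (luxury)

ΔQ = 191.9 − 224.6 = -32.7; midpoint Q̄ = (224.6 + 191.9)/2 = 208.25.
ΔI = 71300 − 78800 = -7500; midpoint Ī = (78800 + 71300)/2 = 75050.
η = (ΔQ/Q̄) ÷ (ΔI/Ī) = (-32.7/208.25) ÷ (-7500/75050) = 1.571.
η > 1 ⇒ luxury.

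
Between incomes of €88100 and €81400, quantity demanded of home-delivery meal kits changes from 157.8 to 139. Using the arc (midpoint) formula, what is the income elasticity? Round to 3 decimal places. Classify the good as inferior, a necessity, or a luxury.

1.602 (luxury)

ΔQ = 139 − 157.8 = -18.8; midpoint Q̄ = (157.8 + 139)/2 = 148.4.
ΔI = 81400 − 88100 = -6700; midpoint Ī = (88100 + 81400)/2 = 84750.
η = (ΔQ/Q̄) ÷ (ΔI/Ī) = (-18.8/148.4) ÷ (-6700/84750) = 1.602.
η > 1 ⇒ luxury.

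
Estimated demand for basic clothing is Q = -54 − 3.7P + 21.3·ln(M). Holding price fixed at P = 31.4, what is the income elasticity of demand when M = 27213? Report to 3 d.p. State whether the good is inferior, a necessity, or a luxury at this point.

At P = 31.4, M = 27213: Q = 47.324.
Holding P constant, ∂Q/∂M = 21.3/M = 0.000782714.
η_M = (∂Q/∂M)·(M/Q) = 0.000782714 × (27213/47.324) = 0.450.
Since 0 < η < 1, this is a necessity.

0.450 (necessity)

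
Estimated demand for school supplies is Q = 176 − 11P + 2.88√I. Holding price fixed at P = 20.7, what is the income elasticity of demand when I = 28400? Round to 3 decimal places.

0.560

At P = 20.7, I = 28400: Q = 433.646.
Holding P constant, ∂Q/∂I = 2.88/(2√I) = 0.00854483.
η_I = (∂Q/∂I)·(I/Q) = 0.00854483 × (28400/433.646) = 0.560.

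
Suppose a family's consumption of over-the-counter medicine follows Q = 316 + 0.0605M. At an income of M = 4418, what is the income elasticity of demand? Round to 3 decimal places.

At M = 4418: Q = 583.289.
dQ/dM = 0.0605.
η = (dQ/dM)·(M/Q) = 0.0605 × (4418/583.289) = 0.458.

0.458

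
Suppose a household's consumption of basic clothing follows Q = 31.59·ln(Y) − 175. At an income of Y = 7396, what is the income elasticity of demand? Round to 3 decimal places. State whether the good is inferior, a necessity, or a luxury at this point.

0.297 (necessity)

At Y = 7396: Q = 106.426.
dQ/dY = 31.59/Y = 0.00427123 at this income.
η = (dQ/dY)·(Y/Q) = 0.00427123 × (7396/106.426) = 0.297.
Since 0 < η < 1, the good is a necessity.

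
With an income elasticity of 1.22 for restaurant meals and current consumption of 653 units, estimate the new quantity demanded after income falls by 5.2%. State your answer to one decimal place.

%ΔQ ≈ η × %ΔI = 1.22 × (-5.2%) = -6.344%.
New Q ≈ 653 × (1 − 0.06344) = 611.6.

611.6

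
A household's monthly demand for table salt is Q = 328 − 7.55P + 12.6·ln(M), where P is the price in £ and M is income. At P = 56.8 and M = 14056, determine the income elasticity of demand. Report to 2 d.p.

0.65

At P = 56.8, M = 14056: Q = 19.500.
Holding P constant, ∂Q/∂M = 12.6/M = 0.000896414.
η_M = (∂Q/∂M)·(M/Q) = 0.000896414 × (14056/19.500) = 0.65.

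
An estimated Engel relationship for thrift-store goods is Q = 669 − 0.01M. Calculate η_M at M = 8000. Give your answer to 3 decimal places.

At M = 8000: Q = 589.000.
dQ/dM = −0.01.
η = (dQ/dM)·(M/Q) = -0.01 × (8000/589.000) = -0.136.

-0.136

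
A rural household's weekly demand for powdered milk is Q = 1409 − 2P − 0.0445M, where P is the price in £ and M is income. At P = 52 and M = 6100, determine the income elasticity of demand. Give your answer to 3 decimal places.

-0.263

At P = 52, M = 6100: Q = 1033.550.
Holding P constant, ∂Q/∂M = −0.0445.
η_M = (∂Q/∂M)·(M/Q) = -0.0445 × (6100/1033.550) = -0.263.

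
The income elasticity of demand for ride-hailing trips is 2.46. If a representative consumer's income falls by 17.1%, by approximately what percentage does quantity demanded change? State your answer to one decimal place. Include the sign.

%ΔQ ≈ η × %ΔI = 2.46 × (-17.1%) = -42.1%.

-42.1%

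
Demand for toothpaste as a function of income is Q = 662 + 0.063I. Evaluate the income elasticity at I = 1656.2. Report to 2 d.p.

0.14

At I = 1656.2: Q = 766.341.
dQ/dI = 0.063.
η = (dQ/dI)·(I/Q) = 0.063 × (1656.2/766.341) = 0.14.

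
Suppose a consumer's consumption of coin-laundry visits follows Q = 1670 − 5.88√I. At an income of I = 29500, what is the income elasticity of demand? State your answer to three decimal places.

-0.765

At I = 29500: Q = 660.077.
dQ/dI = -5.88/(2√I) = -0.0171173 at this income.
η = (dQ/dI)·(I/Q) = -0.0171173 × (29500/660.077) = -0.765.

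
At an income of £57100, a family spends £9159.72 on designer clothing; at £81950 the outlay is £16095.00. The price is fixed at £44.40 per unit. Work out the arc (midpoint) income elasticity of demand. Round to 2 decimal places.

1.54

With a constant price, Q₁ = 9159.72/44.40 = 206.300 and Q₂ = 16095.00/44.40 = 362.500 (equivalently, work directly with expenditure since P cancels).
Midpoint %ΔQ = (16095.00 − 9159.72)/12627.36 = 0.54923; midpoint %ΔI = (81950 − 57100)/69525 = 0.35743.
η = 0.54923 / 0.35743 = 1.54.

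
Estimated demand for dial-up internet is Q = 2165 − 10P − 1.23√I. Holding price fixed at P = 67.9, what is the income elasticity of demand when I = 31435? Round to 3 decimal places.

At P = 67.9, I = 31435: Q = 1267.922.
Holding P constant, ∂Q/∂I = -1.23/(2√I) = -0.00346871.
η_I = (∂Q/∂I)·(I/Q) = -0.00346871 × (31435/1267.922) = -0.086.

-0.086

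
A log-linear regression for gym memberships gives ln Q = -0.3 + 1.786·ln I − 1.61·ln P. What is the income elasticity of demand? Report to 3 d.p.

1.786

In a log-linear demand, the coefficient on ln I is the income elasticity.
So η = 1.786.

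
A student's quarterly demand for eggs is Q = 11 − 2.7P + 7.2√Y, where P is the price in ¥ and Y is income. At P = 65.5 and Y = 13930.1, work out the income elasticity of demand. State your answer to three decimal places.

At P = 65.5, Y = 13930.1: Q = 683.936.
Holding P constant, ∂Q/∂Y = 7.2/(2√Y) = 0.0305018.
η_Y = (∂Q/∂Y)·(Y/Q) = 0.0305018 × (13930.1/683.936) = 0.621.

0.621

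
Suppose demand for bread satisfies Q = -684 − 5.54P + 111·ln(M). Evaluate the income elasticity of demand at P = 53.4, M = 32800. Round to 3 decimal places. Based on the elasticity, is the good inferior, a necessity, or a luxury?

At P = 53.4, M = 32800: Q = 174.362.
Holding P constant, ∂Q/∂M = 111/M = 0.00338415.
η_M = (∂Q/∂M)·(M/Q) = 0.00338415 × (32800/174.362) = 0.637.
Since 0 < η < 1, this is a necessity.

0.637 (necessity)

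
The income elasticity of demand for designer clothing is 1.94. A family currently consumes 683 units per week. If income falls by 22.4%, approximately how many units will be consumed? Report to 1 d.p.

386.2

%ΔQ ≈ η × %ΔI = 1.94 × (-22.4%) = -43.456%.
New Q ≈ 683 × (1 − 0.43456) = 386.2.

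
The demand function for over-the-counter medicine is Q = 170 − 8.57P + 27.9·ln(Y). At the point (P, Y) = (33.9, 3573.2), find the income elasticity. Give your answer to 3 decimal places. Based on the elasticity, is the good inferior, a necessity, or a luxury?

At P = 33.9, Y = 3573.2: Q = 107.733.
Holding P constant, ∂Q/∂Y = 27.9/Y = 0.00780813.
η_Y = (∂Q/∂Y)·(Y/Q) = 0.00780813 × (3573.2/107.733) = 0.259.
Since 0 < η < 1, this is a necessity.

0.259 (necessity)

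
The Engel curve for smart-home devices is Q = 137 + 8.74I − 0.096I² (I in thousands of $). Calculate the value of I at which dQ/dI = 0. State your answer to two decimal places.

dQ/dI = 8.74 − 0.192I.
The good is inferior where dQ/dI < 0. Setting dQ/dI = 0 gives I = 8.74 / 0.192 = 45.52.

45.52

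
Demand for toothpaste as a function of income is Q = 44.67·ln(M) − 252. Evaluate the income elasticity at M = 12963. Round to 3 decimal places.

At M = 12963: Q = 171.018.
dQ/dM = 44.67/M = 0.00344596 at this income.
η = (dQ/dM)·(M/Q) = 0.00344596 × (12963/171.018) = 0.261.

0.261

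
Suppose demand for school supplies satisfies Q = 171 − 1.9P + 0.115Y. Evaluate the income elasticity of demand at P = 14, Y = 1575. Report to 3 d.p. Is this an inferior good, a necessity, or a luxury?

At P = 14, Y = 1575: Q = 325.525.
Holding P constant, ∂Q/∂Y = 0.115.
η_Y = (∂Q/∂Y)·(Y/Q) = 0.115 × (1575/325.525) = 0.556.
Since 0 < η < 1, this is a necessity.

0.556 (necessity)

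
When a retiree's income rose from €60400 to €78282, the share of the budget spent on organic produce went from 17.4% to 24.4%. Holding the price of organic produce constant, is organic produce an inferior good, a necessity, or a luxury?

The budget share rises as income rises, so η > 1.

luxury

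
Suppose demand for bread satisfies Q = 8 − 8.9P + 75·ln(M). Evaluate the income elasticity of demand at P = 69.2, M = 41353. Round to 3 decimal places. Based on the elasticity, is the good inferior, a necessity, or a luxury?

0.396 (necessity)

At P = 69.2, M = 41353: Q = 189.363.
Holding P constant, ∂Q/∂M = 75/M = 0.00181365.
η_M = (∂Q/∂M)·(M/Q) = 0.00181365 × (41353/189.363) = 0.396.
Since 0 < η < 1, this is a necessity.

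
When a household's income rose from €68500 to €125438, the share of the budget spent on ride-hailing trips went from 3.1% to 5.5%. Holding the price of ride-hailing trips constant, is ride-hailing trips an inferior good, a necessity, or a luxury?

The budget share rises as income rises, so η > 1.

luxury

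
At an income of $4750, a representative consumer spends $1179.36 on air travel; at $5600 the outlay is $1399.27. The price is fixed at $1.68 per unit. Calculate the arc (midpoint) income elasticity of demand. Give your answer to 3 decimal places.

With a constant price, Q₁ = 1179.36/1.68 = 702.000 and Q₂ = 1399.27/1.68 = 832.899 (equivalently, work directly with expenditure since P cancels).
Midpoint %ΔQ = (1399.27 − 1179.36)/1289.32 = 0.17056; midpoint %ΔI = (5600 − 4750)/5175 = 0.16425.
η = 0.17056 / 0.16425 = 1.038.

1.038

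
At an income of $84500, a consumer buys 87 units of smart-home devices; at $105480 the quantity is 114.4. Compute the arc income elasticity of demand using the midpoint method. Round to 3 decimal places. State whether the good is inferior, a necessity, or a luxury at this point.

1.232 (luxury)

ΔQ = 114.4 − 87 = 27.4; midpoint Q̄ = (87 + 114.4)/2 = 100.7.
ΔI = 105480 − 84500 = 20980; midpoint Ī = (84500 + 105480)/2 = 94990.
η = (ΔQ/Q̄) ÷ (ΔI/Ī) = (27.4/100.7) ÷ (20980/94990) = 1.232.
η > 1 ⇒ luxury.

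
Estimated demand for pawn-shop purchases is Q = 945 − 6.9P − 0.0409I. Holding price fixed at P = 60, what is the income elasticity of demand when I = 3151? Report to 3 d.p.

-0.320

At P = 60, I = 3151: Q = 402.124.
Holding P constant, ∂Q/∂I = −0.0409.
η_I = (∂Q/∂I)·(I/Q) = -0.0409 × (3151/402.124) = -0.320.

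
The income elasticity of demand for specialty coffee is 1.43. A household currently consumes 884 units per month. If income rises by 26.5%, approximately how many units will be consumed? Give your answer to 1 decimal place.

%ΔQ ≈ η × %ΔI = 1.43 × 26.5% = 37.895%.
New Q ≈ 884 × (1 + 0.37895) = 1219.0.

1219.0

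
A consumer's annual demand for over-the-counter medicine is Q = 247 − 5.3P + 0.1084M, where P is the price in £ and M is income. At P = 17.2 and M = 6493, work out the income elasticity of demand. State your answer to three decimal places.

0.819

At P = 17.2, M = 6493: Q = 859.681.
Holding P constant, ∂Q/∂M = 0.1084.
η_M = (∂Q/∂M)·(M/Q) = 0.1084 × (6493/859.681) = 0.819.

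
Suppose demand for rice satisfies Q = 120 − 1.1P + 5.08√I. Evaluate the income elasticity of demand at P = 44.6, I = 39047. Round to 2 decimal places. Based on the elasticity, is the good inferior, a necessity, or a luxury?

At P = 44.6, I = 39047: Q = 1074.764.
Holding P constant, ∂Q/∂I = 5.08/(2√I) = 0.012854.
η_I = (∂Q/∂I)·(I/Q) = 0.012854 × (39047/1074.764) = 0.47.
Since 0 < η < 1, this is a necessity.

0.47 (necessity)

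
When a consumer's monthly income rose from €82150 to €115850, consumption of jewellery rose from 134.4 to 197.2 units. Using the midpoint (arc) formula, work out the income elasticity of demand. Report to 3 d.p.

1.113

ΔQ = 197.2 − 134.4 = 62.8; midpoint Q̄ = (134.4 + 197.2)/2 = 165.8.
ΔI = 115850 − 82150 = 33700; midpoint Ī = (82150 + 115850)/2 = 99000.
η = (ΔQ/Q̄) ÷ (ΔI/Ī) = (62.8/165.8) ÷ (33700/99000) = 1.113.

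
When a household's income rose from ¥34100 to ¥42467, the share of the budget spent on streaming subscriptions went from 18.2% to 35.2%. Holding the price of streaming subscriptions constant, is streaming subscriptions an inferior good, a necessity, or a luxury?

The budget share rises as income rises, so η > 1.

luxury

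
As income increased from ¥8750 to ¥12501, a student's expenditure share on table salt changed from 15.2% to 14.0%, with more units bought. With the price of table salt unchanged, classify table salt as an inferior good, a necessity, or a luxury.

Quantity rises but the budget share falls as income rises, so 0 < η < 1.

necessity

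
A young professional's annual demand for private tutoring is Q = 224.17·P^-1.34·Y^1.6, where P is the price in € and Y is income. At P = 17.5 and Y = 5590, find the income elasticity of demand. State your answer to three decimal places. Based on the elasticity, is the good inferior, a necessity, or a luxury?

For a multiplicative demand Q = A·P^α·Y^β, the income elasticity is β everywhere.
Here β = 1.6, so η = 1.600.
Since η > 1, this is a luxury.

1.600 (luxury)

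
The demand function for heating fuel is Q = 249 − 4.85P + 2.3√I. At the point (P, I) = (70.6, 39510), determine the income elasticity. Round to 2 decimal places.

0.63

At P = 70.6, I = 39510: Q = 363.764.
Holding P constant, ∂Q/∂I = 2.3/(2√I) = 0.00578555.
η_I = (∂Q/∂I)·(I/Q) = 0.00578555 × (39510/363.764) = 0.63.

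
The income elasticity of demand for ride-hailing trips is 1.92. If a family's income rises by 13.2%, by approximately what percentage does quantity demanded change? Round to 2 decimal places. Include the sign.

25.34%

%ΔQ ≈ η × %ΔI = 1.92 × 13.2% = 25.34%.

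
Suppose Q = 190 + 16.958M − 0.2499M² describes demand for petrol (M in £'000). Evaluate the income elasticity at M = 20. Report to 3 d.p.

0.324

At M = 20: Q = 429.2000.
dQ/dM = 16.958 − 0.4998M = 6.96200.
η = (dQ/dM)·(M/Q) = 6.96200 × (20/429.2000) = 0.324.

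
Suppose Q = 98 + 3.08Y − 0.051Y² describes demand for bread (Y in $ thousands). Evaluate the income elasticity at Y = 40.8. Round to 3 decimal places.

-0.318

At Y = 40.8: Q = 138.7674.
dQ/dY = 3.08 − 0.102Y = -1.08160.
η = (dQ/dY)·(Y/Q) = -1.08160 × (40.8/138.7674) = -0.318.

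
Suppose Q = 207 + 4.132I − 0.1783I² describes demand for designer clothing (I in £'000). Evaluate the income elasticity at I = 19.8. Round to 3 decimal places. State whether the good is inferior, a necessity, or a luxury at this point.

-0.265 (inferior good)

At I = 19.8: Q = 218.9129.
dQ/dI = 4.132 − 0.3566I = -2.92868.
η = (dQ/dI)·(I/Q) = -2.92868 × (19.8/218.9129) = -0.265.
η < 0 ⇒ inferior good.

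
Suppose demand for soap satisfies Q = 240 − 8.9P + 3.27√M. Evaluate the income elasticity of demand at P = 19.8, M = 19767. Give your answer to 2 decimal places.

0.44

At P = 19.8, M = 19767: Q = 523.526.
Holding P constant, ∂Q/∂M = 3.27/(2√M) = 0.0116291.
η_M = (∂Q/∂M)·(M/Q) = 0.0116291 × (19767/523.526) = 0.44.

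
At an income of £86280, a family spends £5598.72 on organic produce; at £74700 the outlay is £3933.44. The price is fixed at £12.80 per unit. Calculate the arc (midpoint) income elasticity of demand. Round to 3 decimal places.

With a constant price, Q₁ = 5598.72/12.80 = 437.400 and Q₂ = 3933.44/12.80 = 307.300 (equivalently, work directly with expenditure since P cancels).
Midpoint %ΔQ = (3933.44 − 5598.72)/4766.08 = -0.34940; midpoint %ΔI = (74700 − 86280)/80490 = -0.14387.
η = -0.34940 / -0.14387 = 2.429.

2.429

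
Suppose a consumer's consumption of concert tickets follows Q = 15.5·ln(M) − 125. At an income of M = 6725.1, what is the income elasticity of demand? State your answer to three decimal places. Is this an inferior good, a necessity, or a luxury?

1.335 (luxury)

At M = 6725.1: Q = 11.611.
dQ/dM = 15.5/M = 0.0023048 at this income.
η = (dQ/dM)·(M/Q) = 0.0023048 × (6725.1/11.611) = 1.335.
Since η > 1, the good is a luxury.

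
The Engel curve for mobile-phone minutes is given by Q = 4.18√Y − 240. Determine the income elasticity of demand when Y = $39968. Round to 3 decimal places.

At Y = 39968: Q = 595.666.
dQ/dY = 4.18/(2√Y) = 0.0104542 at this income.
η = (dQ/dY)·(Y/Q) = 0.0104542 × (39968/595.666) = 0.701.

0.701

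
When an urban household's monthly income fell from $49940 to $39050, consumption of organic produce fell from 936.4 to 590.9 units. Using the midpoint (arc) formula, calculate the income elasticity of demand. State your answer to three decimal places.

1.849

ΔQ = 590.9 − 936.4 = -345.5; midpoint Q̄ = (936.4 + 590.9)/2 = 763.65.
ΔI = 39050 − 49940 = -10890; midpoint Ī = (49940 + 39050)/2 = 44495.
η = (ΔQ/Q̄) ÷ (ΔI/Ī) = (-345.5/763.65) ÷ (-10890/44495) = 1.849.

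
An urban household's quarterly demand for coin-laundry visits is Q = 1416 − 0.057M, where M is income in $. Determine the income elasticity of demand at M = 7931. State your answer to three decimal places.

-0.469

At M = 7931: Q = 963.933.
dQ/dM = −0.057.
η = (dQ/dM)·(M/Q) = -0.057 × (7931/963.933) = -0.469.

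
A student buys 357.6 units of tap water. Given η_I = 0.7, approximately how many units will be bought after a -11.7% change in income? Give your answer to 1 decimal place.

328.3

%ΔQ ≈ η × %ΔI = 0.7 × (-11.7%) = -8.19%.
New Q ≈ 357.6 × (1 − 0.0819) = 328.3.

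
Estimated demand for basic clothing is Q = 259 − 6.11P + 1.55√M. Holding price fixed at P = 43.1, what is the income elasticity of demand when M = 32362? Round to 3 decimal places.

At P = 43.1, M = 32362: Q = 274.495.
Holding P constant, ∂Q/∂M = 1.55/(2√M) = 0.00430808.
η_M = (∂Q/∂M)·(M/Q) = 0.00430808 × (32362/274.495) = 0.508.

0.508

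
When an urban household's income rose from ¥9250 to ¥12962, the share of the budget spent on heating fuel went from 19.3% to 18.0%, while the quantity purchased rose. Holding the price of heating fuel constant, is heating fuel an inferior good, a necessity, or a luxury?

necessity

Quantity rises but the budget share falls as income rises, so 0 < η < 1.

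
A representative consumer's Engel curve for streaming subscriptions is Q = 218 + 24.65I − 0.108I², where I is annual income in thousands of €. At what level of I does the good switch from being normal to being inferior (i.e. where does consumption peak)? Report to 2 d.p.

114.12

dQ/dI = 24.65 − 0.216I.
The good is inferior where dQ/dI < 0. Setting dQ/dI = 0 gives I = 24.65 / 0.216 = 114.12.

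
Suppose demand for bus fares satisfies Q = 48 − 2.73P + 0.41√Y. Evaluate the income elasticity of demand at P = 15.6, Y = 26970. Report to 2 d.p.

At P = 15.6, Y = 26970: Q = 72.744.
Holding P constant, ∂Q/∂Y = 0.41/(2√Y) = 0.00124828.
η_Y = (∂Q/∂Y)·(Y/Q) = 0.00124828 × (26970/72.744) = 0.46.

0.46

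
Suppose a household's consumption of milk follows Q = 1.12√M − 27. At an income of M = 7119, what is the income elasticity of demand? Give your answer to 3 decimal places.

0.700

At M = 7119: Q = 67.499.
dQ/dM = 1.12/(2√M) = 0.0066371 at this income.
η = (dQ/dM)·(M/Q) = 0.0066371 × (7119/67.499) = 0.700.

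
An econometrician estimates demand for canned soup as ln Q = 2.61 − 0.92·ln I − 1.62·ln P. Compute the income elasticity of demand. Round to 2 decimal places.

-0.92

In a log-linear demand, the coefficient on ln I is the income elasticity.
So η = -0.92.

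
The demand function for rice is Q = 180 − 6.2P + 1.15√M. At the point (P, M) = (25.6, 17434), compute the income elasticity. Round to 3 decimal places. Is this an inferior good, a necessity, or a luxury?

At P = 25.6, M = 17434: Q = 173.124.
Holding P constant, ∂Q/∂M = 1.15/(2√M) = 0.00435481.
η_M = (∂Q/∂M)·(M/Q) = 0.00435481 × (17434/173.124) = 0.439.
Since 0 < η < 1, this is a necessity.

0.439 (necessity)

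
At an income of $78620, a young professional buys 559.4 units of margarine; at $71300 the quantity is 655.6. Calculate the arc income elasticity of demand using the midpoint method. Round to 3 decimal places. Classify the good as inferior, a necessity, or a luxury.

-1.622 (inferior good)

ΔQ = 655.6 − 559.4 = 96.2; midpoint Q̄ = (559.4 + 655.6)/2 = 607.5.
ΔI = 71300 − 78620 = -7320; midpoint Ī = (78620 + 71300)/2 = 74960.
η = (ΔQ/Q̄) ÷ (ΔI/Ī) = (96.2/607.5) ÷ (-7320/74960) = -1.622.
η < 0 ⇒ inferior good.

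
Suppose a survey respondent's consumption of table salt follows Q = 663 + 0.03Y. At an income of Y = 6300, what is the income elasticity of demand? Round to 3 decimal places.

At Y = 6300: Q = 852.000.
dQ/dY = 0.03.
η = (dQ/dY)·(Y/Q) = 0.03 × (6300/852.000) = 0.222.

0.222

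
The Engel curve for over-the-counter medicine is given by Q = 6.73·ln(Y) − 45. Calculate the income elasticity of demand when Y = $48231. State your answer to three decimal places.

At Y = 48231: Q = 27.575.
dQ/dY = 6.73/Y = 0.000139537 at this income.
η = (dQ/dY)·(Y/Q) = 0.000139537 × (48231/27.575) = 0.244.

0.244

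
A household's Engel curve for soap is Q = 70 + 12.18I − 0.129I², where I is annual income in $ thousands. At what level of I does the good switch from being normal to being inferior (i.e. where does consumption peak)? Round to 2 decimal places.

dQ/dI = 12.18 − 0.258I.
The good is inferior where dQ/dI < 0. Setting dQ/dI = 0 gives I = 12.18 / 0.258 = 47.21.

47.21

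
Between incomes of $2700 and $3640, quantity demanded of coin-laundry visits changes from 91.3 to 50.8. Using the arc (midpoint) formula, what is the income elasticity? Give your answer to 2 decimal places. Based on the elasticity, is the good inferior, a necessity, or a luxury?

ΔQ = 50.8 − 91.3 = -40.5; midpoint Q̄ = (91.3 + 50.8)/2 = 71.05.
ΔI = 3640 − 2700 = 940; midpoint Ī = (2700 + 3640)/2 = 3170.
η = (ΔQ/Q̄) ÷ (ΔI/Ī) = (-40.5/71.05) ÷ (940/3170) = -1.92.
η < 0 ⇒ inferior good.

-1.92 (inferior good)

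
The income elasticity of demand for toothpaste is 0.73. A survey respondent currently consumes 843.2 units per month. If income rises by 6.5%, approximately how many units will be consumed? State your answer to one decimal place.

883.2

%ΔQ ≈ η × %ΔI = 0.73 × 6.5% = 4.745%.
New Q ≈ 843.2 × (1 + 0.04745) = 883.2.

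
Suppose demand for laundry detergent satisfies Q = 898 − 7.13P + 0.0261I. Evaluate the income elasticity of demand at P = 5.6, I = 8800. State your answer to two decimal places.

At P = 5.6, I = 8800: Q = 1087.752.
Holding P constant, ∂Q/∂I = 0.0261.
η_I = (∂Q/∂I)·(I/Q) = 0.0261 × (8800/1087.752) = 0.21.

0.21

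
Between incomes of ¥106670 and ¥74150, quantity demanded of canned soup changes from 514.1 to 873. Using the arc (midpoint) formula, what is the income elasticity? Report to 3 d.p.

-1.439

ΔQ = 873 − 514.1 = 358.9; midpoint Q̄ = (514.1 + 873)/2 = 693.55.
ΔI = 74150 − 106670 = -32520; midpoint Ī = (106670 + 74150)/2 = 90410.
η = (ΔQ/Q̄) ÷ (ΔI/Ī) = (358.9/693.55) ÷ (-32520/90410) = -1.439.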